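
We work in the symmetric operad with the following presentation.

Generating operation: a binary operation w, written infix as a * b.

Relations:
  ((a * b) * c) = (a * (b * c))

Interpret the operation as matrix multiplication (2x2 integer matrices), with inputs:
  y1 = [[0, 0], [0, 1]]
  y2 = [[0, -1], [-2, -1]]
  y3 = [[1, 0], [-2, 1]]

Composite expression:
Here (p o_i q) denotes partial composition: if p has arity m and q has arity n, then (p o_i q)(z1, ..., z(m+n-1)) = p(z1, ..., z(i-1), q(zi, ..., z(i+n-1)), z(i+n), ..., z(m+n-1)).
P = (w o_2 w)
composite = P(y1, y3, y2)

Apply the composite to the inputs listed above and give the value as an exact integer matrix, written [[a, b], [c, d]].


[[0, 0], [-2, 1]]

(y3 * y2) = [[0, -1], [-2, 1]]
(y1 * (y3 * y2)) = [[0, 0], [-2, 1]]


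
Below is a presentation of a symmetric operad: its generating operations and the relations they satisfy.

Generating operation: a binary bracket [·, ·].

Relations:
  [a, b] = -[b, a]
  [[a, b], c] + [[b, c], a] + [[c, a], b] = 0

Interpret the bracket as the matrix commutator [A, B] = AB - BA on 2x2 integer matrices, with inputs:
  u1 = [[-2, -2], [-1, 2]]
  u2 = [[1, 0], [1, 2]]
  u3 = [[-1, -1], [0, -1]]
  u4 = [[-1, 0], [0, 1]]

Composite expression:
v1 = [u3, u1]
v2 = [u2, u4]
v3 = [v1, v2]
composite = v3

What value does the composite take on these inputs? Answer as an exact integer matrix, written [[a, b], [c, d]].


[[8, 0], [4, -8]]

[u3, u1] = [[1, -4], [0, -1]]
[u2, u4] = [[0, 0], [-2, 0]]
[[u3, u1], [u2, u4]] = [[8, 0], [4, -8]]


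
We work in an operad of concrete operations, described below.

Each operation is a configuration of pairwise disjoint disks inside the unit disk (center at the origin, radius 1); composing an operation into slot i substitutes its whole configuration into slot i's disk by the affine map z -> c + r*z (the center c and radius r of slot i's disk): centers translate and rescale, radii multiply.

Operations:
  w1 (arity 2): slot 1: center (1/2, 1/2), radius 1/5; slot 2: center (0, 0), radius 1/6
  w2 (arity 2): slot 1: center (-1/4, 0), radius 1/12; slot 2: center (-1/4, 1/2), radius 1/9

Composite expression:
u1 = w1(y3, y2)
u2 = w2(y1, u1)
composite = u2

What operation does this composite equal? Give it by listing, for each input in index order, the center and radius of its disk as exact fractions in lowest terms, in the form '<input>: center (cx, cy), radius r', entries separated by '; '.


y1: center (-1/4, 0), radius 1/12; y2: center (-1/4, 1/2), radius 1/54; y3: center (-7/36, 5/9), radius 1/45


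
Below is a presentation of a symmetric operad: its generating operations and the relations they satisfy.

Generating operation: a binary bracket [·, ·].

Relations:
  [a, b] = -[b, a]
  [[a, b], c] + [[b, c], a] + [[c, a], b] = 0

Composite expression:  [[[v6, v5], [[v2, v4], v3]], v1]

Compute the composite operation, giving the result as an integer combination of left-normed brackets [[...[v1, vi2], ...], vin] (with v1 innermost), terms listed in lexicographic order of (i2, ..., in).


-[[[[[v1, v2], v4], v3], v5], v6] + [[[[[v1, v2], v4], v3], v6], v5] + [[[[[v1, v3], v2], v4], v5], v6] - [[[[[v1, v3], v2], v4], v6], v5] - [[[[[v1, v3], v4], v2], v5], v6] + [[[[[v1, v3], v4], v2], v6], v5] + [[[[[v1, v4], v2], v3], v5], v6] - [[[[[v1, v4], v2], v3], v6], v5] + [[[[[v1, v5], v6], v2], v4], v3] - [[[[[v1, v5], v6], v3], v2], v4] + [[[[[v1, v5], v6], v3], v4], v2] - [[[[[v1, v5], v6], v4], v2], v3] - [[[[[v1, v6], v5], v2], v4], v3] + [[[[[v1, v6], v5], v3], v2], v4] - [[[[[v1, v6], v5], v3], v4], v2] + [[[[[v1, v6], v5], v4], v2], v3]


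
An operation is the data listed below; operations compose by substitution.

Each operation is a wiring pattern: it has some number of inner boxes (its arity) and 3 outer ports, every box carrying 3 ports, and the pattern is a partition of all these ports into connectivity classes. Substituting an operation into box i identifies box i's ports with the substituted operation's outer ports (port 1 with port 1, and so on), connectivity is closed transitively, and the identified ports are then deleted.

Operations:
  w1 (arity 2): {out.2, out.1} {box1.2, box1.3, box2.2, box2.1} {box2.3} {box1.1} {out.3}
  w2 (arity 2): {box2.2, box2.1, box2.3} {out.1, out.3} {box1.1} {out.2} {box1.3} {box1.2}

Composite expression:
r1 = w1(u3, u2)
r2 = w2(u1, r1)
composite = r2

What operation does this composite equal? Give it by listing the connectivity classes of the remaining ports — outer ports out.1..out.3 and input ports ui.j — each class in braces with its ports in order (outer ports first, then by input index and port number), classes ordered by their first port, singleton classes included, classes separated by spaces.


{out.1, out.3} {out.2} {u1.1} {u1.2} {u1.3} {u2.1, u2.2, u3.2, u3.3} {u2.3} {u3.1}


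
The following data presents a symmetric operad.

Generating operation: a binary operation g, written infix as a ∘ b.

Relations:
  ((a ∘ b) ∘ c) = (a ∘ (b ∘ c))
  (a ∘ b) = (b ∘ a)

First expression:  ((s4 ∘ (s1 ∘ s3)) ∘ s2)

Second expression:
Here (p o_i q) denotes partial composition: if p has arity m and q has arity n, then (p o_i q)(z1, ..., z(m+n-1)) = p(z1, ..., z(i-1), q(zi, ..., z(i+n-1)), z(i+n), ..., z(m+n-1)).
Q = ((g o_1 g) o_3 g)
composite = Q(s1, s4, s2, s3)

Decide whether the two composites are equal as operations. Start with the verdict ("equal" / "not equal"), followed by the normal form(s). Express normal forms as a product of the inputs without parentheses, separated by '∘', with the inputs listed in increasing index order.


In normal form, the first expression is s1 ∘ s2 ∘ s3 ∘ s4
In normal form, the second expression is s1 ∘ s2 ∘ s3 ∘ s4
Identical normal forms: equal.

equal — both sides give s1 ∘ s2 ∘ s3 ∘ s4


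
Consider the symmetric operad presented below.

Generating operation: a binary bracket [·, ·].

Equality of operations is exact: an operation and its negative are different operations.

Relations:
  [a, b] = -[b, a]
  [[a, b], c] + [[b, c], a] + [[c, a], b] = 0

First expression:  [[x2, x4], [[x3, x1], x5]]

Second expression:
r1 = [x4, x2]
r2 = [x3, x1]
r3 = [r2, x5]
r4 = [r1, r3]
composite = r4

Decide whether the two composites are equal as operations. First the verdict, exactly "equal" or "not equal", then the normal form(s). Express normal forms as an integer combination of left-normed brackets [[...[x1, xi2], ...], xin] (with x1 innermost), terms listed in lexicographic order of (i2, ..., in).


In normal form, the first expression is [[[[x1, x3], x5], x2], x4] - [[[[x1, x3], x5], x4], x2]
In normal form, the second expression is -[[[[x1, x3], x5], x2], x4] + [[[[x1, x3], x5], x4], x2]
The normal forms differ: not equal.

not equal — first [[[[x1, x3], x5], x2], x4] - [[[[x1, x3], x5], x4], x2], second -[[[[x1, x3], x5], x2], x4] + [[[[x1, x3], x5], x4], x2]


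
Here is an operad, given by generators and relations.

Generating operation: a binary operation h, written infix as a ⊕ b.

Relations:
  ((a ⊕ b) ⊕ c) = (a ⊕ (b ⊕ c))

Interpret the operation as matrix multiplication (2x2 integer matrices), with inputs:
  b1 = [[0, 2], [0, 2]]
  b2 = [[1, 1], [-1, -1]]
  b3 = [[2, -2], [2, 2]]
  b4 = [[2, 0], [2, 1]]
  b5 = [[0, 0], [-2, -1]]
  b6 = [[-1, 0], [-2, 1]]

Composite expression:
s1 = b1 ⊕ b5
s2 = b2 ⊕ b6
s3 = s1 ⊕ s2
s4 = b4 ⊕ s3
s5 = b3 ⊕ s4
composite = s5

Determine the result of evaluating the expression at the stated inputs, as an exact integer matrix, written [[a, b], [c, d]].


[[-12, 4], [60, -20]]

(b1 ⊕ b5) = [[-4, -2], [-4, -2]]
(b2 ⊕ b6) = [[-3, 1], [3, -1]]
((b1 ⊕ b5) ⊕ (b2 ⊕ b6)) = [[6, -2], [6, -2]]
(b4 ⊕ ((b1 ⊕ b5) ⊕ (b2 ⊕ b6))) = [[12, -4], [18, -6]]
(b3 ⊕ (b4 ⊕ ((b1 ⊕ b5) ⊕ (b2 ⊕ b6)))) = [[-12, 4], [60, -20]]


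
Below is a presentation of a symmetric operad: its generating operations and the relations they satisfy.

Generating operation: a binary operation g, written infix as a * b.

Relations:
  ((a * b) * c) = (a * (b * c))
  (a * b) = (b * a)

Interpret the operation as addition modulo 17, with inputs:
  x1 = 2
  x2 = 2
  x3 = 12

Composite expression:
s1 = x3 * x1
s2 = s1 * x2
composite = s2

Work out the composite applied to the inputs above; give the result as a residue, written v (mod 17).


(x3 * x1) = 14
((x3 * x1) * x2) = 16

16 (mod 17)


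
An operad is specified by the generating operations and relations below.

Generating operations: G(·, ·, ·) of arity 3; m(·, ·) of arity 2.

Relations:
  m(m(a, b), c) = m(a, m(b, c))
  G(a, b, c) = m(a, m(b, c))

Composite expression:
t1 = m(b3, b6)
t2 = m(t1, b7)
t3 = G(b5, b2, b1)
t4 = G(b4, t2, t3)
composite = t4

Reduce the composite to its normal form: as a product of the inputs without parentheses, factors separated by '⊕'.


b4 ⊕ b3 ⊕ b6 ⊕ b7 ⊕ b5 ⊕ b2 ⊕ b1


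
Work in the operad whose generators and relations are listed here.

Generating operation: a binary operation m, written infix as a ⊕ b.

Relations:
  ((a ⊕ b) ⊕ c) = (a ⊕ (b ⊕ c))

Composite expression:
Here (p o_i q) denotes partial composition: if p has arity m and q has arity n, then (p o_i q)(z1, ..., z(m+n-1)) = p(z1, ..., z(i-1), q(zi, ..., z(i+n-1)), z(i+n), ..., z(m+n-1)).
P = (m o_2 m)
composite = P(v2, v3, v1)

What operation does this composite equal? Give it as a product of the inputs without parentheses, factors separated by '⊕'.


The m-tree's shape is irrelevant; the v-reading-order decides.
(v3 ⊕ v1) flattens to v3 ⊕ v1
(v2 ⊕ (v3 ⊕ v1)) flattens to v2 ⊕ v3 ⊕ v1

v2 ⊕ v3 ⊕ v1


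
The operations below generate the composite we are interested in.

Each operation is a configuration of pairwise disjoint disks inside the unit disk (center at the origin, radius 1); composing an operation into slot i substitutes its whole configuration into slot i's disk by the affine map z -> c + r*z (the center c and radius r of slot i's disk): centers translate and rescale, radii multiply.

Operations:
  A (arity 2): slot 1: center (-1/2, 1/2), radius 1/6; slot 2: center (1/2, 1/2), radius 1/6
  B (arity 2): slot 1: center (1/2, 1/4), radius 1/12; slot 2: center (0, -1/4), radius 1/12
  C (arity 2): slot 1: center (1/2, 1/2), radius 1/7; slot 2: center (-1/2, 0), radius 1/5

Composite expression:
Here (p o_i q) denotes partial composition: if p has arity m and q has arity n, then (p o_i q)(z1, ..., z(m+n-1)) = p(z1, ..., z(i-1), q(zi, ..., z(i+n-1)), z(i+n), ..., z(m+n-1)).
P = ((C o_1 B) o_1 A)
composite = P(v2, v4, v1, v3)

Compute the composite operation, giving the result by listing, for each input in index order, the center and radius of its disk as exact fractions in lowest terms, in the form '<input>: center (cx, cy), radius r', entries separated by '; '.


Only the slot chain above each v matters under C; compose those maps.
input v2: composing its 3 substitution steps yields center (95/168, 13/24), radius 1/504
input v4: composing its 3 substitution steps yields center (97/168, 13/24), radius 1/504
input v1: composing its 2 substitution steps yields center (1/2, 13/28), radius 1/84
input v3: composing its 1 substitution step yields center (-1/2, 0), radius 1/5

v1: center (1/2, 13/28), radius 1/84; v2: center (95/168, 13/24), radius 1/504; v3: center (-1/2, 0), radius 1/5; v4: center (97/168, 13/24), radius 1/504


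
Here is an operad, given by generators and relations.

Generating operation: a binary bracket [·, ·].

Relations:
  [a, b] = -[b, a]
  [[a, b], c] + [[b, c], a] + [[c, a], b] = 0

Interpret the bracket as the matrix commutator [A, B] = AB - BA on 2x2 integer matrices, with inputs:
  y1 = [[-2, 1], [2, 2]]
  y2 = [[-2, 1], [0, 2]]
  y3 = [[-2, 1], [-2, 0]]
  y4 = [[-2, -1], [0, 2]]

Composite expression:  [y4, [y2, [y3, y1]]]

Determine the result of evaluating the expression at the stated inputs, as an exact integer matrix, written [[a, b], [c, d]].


[[-48, 88], [192, 48]]

[y3, y1] = [[4, 2], [12, -4]]
[y2, [y3, y1]] = [[12, -16], [48, -12]]
[y4, [y2, [y3, y1]]] = [[-48, 88], [192, 48]]


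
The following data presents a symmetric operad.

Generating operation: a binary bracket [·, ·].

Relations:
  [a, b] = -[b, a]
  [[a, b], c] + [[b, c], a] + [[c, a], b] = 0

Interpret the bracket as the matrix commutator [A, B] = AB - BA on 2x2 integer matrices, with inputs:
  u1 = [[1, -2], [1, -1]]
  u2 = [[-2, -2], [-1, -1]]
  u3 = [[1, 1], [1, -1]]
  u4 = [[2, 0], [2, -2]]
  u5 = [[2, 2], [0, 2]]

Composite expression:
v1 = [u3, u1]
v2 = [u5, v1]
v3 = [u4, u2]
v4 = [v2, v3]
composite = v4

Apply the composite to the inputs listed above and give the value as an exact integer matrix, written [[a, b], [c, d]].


[[-24, 96], [0, 24]]

[u3, u1] = [[3, -6], [0, -3]]
[u5, [u3, u1]] = [[0, -12], [0, 0]]
[u4, u2] = [[4, -8], [2, -4]]
[[u5, [u3, u1]], [u4, u2]] = [[-24, 96], [0, 24]]


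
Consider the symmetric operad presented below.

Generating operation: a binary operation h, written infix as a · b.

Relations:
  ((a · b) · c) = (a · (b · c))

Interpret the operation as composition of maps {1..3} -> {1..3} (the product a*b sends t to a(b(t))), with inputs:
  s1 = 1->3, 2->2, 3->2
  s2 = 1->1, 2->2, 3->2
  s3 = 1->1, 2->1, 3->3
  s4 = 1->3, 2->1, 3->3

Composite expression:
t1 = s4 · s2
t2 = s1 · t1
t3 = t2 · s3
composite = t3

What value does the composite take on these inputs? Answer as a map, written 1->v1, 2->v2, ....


1->2, 2->2, 3->3

(s4 · s2) = 1->3, 2->1, 3->1
(s1 · (s4 · s2)) = 1->2, 2->3, 3->3
((s1 · (s4 · s2)) · s3) = 1->2, 2->2, 3->3


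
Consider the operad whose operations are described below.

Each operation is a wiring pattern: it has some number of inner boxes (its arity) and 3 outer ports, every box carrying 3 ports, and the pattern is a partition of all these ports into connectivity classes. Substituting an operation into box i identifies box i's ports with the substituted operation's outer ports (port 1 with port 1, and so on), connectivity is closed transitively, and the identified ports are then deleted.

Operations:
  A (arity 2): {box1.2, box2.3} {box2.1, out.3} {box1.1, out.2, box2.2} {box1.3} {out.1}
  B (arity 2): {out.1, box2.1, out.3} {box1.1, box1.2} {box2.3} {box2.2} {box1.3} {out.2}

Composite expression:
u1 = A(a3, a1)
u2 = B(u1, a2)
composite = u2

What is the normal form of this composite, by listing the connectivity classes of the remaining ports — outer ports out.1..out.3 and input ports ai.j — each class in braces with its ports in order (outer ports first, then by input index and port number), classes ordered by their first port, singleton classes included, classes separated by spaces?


Reachability decides: close wires over B-identified ports.
composing A on (a3, a1), with out.j its own outer ports: {out.1} {out.2, a1.2, a3.1} {out.3, a1.1} {a1.3, a3.2} {a3.3}
composing B on (a3, a1, a2), with out.j its own outer ports: {out.1, out.3, a2.1} {out.2} {a1.1} {a1.2, a3.1} {a1.3, a3.2} {a2.2} {a2.3} {a3.3}

{out.1, out.3, a2.1} {out.2} {a1.1} {a1.2, a3.1} {a1.3, a3.2} {a2.2} {a2.3} {a3.3}


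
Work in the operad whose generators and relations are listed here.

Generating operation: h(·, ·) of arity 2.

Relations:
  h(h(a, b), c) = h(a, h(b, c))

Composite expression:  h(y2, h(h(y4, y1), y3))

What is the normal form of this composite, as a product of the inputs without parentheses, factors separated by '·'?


y2 · y4 · y1 · y3


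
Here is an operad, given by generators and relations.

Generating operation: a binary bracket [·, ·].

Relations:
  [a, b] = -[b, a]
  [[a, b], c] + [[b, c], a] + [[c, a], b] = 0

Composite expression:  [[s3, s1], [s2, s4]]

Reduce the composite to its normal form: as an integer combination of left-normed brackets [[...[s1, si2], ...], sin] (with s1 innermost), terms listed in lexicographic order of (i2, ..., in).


-[[[s1, s3], s2], s4] + [[[s1, s3], s4], s2]

Expand each bracket as ab - ba; the s1-initial words give the coefficients.
Composite bracket: [[s3, s1], [s2, s4]]
Each bracket splits as ab - ba, giving 8 signed words (2^3 = 8).
The s1-initial words carry the normal form:
  sign of s1s3s2s4 is -1, so it contributes -[[[s1, s3], s2], s4]
  sign of s1s3s4s2 is +1, so it contributes +[[[s1, s3], s4], s2]


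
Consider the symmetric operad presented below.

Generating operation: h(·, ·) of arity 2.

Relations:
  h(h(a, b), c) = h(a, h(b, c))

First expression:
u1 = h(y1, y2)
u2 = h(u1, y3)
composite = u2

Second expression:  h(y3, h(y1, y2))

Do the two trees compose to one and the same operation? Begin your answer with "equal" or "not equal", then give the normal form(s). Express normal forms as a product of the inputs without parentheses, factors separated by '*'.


The first expression reduces to y1 * y2 * y3
The second expression reduces to y3 * y1 * y2
The forms do not match — not equal.

not equal; the first gives y1 * y2 * y3 and the second y3 * y1 * y2


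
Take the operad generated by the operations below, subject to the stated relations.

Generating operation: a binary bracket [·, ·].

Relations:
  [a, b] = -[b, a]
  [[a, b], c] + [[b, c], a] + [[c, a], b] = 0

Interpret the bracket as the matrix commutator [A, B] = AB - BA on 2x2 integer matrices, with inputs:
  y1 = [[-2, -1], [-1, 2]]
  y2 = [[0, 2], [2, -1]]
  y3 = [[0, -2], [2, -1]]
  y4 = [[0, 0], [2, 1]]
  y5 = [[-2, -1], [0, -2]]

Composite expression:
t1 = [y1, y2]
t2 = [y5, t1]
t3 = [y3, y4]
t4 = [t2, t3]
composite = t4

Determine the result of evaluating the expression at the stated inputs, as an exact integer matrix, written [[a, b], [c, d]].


[[0, 28], [-56, 0]]

[y1, y2] = [[0, -7], [7, 0]]
[y5, [y1, y2]] = [[-7, 0], [0, 7]]
[y3, y4] = [[-4, -2], [-4, 4]]
[[y5, [y1, y2]], [y3, y4]] = [[0, 28], [-56, 0]]


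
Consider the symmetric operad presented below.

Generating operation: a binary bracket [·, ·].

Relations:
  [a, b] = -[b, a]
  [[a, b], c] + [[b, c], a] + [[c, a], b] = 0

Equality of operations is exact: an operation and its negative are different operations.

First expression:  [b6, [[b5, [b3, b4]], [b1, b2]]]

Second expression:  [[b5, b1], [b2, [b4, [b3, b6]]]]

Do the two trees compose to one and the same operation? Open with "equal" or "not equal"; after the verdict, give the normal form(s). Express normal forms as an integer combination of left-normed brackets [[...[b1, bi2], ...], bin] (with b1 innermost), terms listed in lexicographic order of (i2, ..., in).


not equal — first -[[[[[b1, b2], b3], b4], b5], b6] + [[[[[b1, b2], b4], b3], b5], b6] + [[[[[b1, b2], b5], b3], b4], b6] - [[[[[b1, b2], b5], b4], b3], b6], second [[[[[b1, b5], b2], b3], b6], b4] - [[[[[b1, b5], b2], b4], b3], b6] + [[[[[b1, b5], b2], b4], b6], b3] - [[[[[b1, b5], b2], b6], b3], b4] - [[[[[b1, b5], b3], b6], b4], b2] + [[[[[b1, b5], b4], b3], b6], b2] - [[[[[b1, b5], b4], b6], b3], b2] + [[[[[b1, b5], b6], b3], b4], b2]

In normal form, the first expression is -[[[[[b1, b2], b3], b4], b5], b6] + [[[[[b1, b2], b4], b3], b5], b6] + [[[[[b1, b2], b5], b3], b4], b6] - [[[[[b1, b2], b5], b4], b3], b6]
In normal form, the second expression is [[[[[b1, b5], b2], b3], b6], b4] - [[[[[b1, b5], b2], b4], b3], b6] + [[[[[b1, b5], b2], b4], b6], b3] - [[[[[b1, b5], b2], b6], b3], b4] - [[[[[b1, b5], b3], b6], b4], b2] + [[[[[b1, b5], b4], b3], b6], b2] - [[[[[b1, b5], b4], b6], b3], b2] + [[[[[b1, b5], b6], b3], b4], b2]
They disagree, so not equal.


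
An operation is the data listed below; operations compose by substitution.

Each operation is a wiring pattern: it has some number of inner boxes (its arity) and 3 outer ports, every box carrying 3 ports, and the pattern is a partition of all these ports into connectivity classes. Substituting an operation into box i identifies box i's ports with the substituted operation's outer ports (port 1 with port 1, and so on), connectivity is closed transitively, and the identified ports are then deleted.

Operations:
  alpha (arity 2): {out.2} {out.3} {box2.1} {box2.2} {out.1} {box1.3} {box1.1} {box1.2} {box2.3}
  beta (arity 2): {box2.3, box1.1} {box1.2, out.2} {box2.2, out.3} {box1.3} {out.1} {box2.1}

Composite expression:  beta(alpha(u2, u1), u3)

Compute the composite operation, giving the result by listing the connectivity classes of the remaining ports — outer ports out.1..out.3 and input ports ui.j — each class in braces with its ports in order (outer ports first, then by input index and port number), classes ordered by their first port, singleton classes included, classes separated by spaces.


{out.1} {out.2} {out.3, u3.2} {u1.1} {u1.2} {u1.3} {u2.1} {u2.2} {u2.3} {u3.1} {u3.3}

Treat the ports identified at beta as solder joints: merge, then drop.
the subtree at alpha composes to {out.1} {out.2} {out.3} {u1.1} {u1.2} {u1.3} {u2.1} {u2.2} {u2.3} on (u2, u1); out.j = own outer ports
the subtree at beta composes to {out.1} {out.2} {out.3, u3.2} {u1.1} {u1.2} {u1.3} {u2.1} {u2.2} {u2.3} {u3.1} {u3.3} on (u2, u1, u3); out.j = own outer ports


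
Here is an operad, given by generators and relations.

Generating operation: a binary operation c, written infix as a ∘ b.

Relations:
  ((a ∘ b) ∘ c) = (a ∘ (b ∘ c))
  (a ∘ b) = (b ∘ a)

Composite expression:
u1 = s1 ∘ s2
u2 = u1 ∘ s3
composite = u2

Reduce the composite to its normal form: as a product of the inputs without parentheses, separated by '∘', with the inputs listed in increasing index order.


Any arrangement under c is one operation, so sort the s-inputs.
(s1 ∘ s2) collapses to s1 ∘ s2
((s1 ∘ s2) ∘ s3) collapses to s1 ∘ s2 ∘ s3
commutativity sorts the factors: s1 ∘ s2 ∘ s3

s1 ∘ s2 ∘ s3


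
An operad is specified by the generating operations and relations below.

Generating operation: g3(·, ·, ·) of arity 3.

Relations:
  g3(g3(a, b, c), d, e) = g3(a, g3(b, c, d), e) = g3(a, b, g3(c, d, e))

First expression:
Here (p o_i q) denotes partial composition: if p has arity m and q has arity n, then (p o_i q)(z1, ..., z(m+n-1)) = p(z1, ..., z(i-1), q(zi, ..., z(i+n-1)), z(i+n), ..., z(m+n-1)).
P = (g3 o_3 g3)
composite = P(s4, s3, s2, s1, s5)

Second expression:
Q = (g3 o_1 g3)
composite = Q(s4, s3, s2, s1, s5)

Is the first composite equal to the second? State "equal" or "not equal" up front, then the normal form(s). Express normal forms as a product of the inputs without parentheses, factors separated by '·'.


equal; both compose to s4 · s3 · s2 · s1 · s5

Normal form of the first expression: s4 · s3 · s2 · s1 · s5
Normal form of the second expression: s4 · s3 · s2 · s1 · s5
The forms coincide; equal.


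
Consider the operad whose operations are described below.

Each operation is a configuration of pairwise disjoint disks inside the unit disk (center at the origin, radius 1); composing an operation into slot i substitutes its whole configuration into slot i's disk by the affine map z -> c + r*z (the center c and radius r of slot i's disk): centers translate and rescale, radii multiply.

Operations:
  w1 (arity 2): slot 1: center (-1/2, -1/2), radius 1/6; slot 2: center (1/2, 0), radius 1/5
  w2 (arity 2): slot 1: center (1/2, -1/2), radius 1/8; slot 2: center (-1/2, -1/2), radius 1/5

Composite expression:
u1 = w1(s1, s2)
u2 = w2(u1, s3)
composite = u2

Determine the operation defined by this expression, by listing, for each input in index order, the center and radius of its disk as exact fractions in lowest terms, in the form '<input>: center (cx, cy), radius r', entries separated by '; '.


s1: center (7/16, -9/16), radius 1/48; s2: center (9/16, -1/2), radius 1/40; s3: center (-1/2, -1/2), radius 1/5

Each s-disk chains the slot maps above it in w2; radii multiply.
input s1: applying the 2 nested substitutions gives center (7/16, -9/16), radius 1/48
input s2: applying the 2 nested substitutions gives center (9/16, -1/2), radius 1/40
input s3: applying the 1 nested substitution gives center (-1/2, -1/2), radius 1/5


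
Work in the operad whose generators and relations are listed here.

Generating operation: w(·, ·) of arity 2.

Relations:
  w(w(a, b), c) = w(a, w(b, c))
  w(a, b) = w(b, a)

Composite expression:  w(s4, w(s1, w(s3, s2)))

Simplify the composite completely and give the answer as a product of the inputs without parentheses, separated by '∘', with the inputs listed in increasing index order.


s1 ∘ s2 ∘ s3 ∘ s4

Any arrangement under w is one operation, so sort the s-inputs.
w(s3, s2) collapses to s3 ∘ s2
w(s1, w(s3, s2)) collapses to s1 ∘ s3 ∘ s2
w(s4, w(s1, w(s3, s2))) collapses to s4 ∘ s1 ∘ s3 ∘ s2
the factors in increasing index order: s1 ∘ s2 ∘ s3 ∘ s4


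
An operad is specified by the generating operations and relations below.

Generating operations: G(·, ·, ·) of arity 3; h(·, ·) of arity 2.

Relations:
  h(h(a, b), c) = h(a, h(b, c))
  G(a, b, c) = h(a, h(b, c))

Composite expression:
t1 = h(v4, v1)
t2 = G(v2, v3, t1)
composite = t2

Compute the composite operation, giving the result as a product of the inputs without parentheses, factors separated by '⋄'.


v2 ⋄ v3 ⋄ v4 ⋄ v1

All parenthesizations of G agree; list the v-inputs left to right.
h(v4, v1) flattens to v4 ⋄ v1
G(v2, v3, h(v4, v1)) flattens to v2 ⋄ v3 ⋄ v4 ⋄ v1


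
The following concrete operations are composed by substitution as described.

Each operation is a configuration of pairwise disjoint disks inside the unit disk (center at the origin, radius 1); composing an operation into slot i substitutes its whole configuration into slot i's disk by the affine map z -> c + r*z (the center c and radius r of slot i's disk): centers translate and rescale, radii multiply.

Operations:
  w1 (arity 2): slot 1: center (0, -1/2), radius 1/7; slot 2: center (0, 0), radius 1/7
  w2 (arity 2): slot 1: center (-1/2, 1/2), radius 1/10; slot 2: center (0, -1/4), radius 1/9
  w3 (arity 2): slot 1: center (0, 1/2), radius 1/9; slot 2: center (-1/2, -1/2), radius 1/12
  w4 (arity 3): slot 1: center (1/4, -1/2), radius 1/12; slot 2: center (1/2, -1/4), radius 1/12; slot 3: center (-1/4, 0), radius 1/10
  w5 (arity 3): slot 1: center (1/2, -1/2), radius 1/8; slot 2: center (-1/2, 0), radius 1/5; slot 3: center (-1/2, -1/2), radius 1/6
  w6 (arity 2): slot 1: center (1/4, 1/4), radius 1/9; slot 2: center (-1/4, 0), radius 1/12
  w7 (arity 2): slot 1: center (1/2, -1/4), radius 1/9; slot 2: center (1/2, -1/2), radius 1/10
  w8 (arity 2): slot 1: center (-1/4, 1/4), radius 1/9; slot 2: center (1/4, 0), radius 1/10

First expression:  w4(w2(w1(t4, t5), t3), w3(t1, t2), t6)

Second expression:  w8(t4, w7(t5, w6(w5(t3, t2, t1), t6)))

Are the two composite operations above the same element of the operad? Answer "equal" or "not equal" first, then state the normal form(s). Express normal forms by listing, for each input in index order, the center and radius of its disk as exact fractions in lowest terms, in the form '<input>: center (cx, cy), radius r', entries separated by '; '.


not equal: they reduce to t1: center (1/2, -5/24), radius 1/108; t2: center (11/24, -7/24), radius 1/144; t3: center (1/4, -25/48), radius 1/108; t4: center (5/24, -37/80), radius 1/840; t5: center (5/24, -11/24), radius 1/840; t6: center (-1/4, 0), radius 1/10 and t1: center (1087/3600, -173/3600), radius 1/5400; t2: center (1087/3600, -19/400), radius 1/4500; t3: center (1091/3600, -173/3600), radius 1/7200; t4: center (-1/4, 1/4), radius 1/9; t5: center (3/10, -1/40), radius 1/90; t6: center (119/400, -1/20), radius 1/1200


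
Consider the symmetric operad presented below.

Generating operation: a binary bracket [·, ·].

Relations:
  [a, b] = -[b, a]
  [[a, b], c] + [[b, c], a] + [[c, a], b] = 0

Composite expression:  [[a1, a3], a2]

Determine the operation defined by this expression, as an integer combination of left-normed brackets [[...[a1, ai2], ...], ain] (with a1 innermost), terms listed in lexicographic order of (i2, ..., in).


[[a1, a3], a2]

A multilinear Lie element is pinned by a1-initial words (a1 innermost).
Composite bracket: [[a1, a3], a2]
Full expansion: 4 signed words from ab - ba (2^2 = 4).
Coefficients come from the a1-initial words:
  word a1a3a2 has sign +1, contributing +[[a1, a3], a2]


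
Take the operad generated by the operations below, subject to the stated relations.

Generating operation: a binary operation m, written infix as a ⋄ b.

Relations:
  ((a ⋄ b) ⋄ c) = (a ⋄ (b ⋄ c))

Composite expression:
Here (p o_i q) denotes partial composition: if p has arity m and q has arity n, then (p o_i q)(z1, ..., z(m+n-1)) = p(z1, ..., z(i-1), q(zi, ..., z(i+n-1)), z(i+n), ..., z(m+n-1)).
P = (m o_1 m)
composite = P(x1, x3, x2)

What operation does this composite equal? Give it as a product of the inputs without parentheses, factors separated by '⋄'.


x1 ⋄ x3 ⋄ x2

Under associativity of m, the answer is the x's in reading order.
(x1 ⋄ x3) spells out as x1 ⋄ x3
((x1 ⋄ x3) ⋄ x2) spells out as x1 ⋄ x3 ⋄ x2


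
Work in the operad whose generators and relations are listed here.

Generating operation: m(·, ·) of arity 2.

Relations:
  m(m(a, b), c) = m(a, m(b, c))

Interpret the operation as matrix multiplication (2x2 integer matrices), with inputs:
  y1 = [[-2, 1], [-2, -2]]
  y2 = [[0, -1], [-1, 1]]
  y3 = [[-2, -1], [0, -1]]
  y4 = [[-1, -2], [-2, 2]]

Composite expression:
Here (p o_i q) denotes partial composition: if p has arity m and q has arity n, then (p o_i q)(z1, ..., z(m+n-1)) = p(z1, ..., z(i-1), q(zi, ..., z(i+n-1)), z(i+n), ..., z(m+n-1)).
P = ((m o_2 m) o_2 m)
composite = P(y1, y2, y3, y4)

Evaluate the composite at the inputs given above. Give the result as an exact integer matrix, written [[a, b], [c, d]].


[[2, -8], [8, 4]]

m(y2, y3) = [[0, 1], [2, 0]]
m(m(y2, y3), y4) = [[-2, 2], [-2, -4]]
m(y1, m(m(y2, y3), y4)) = [[2, -8], [8, 4]]


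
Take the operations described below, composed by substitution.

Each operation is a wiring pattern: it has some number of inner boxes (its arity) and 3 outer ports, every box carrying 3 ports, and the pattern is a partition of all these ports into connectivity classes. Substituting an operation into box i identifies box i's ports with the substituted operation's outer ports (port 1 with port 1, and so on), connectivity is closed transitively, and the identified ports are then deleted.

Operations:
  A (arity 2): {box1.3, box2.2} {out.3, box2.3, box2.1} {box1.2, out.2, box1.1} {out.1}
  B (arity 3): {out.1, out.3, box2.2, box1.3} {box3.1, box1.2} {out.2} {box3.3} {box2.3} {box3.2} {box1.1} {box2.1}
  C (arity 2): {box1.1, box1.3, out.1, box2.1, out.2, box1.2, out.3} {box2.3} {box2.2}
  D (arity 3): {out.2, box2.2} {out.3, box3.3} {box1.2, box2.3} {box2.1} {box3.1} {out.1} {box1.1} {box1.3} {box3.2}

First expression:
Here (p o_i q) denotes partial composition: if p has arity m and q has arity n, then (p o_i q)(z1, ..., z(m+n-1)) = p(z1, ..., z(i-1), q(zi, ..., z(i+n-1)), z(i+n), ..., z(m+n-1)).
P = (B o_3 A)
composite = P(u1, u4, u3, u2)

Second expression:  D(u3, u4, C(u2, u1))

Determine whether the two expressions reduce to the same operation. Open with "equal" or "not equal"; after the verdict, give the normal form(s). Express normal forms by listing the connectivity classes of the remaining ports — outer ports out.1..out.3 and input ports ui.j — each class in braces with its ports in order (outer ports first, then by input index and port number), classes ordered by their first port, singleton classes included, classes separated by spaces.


The first expression reduces to {out.1, out.3, u1.3, u4.2} {out.2} {u1.1} {u1.2} {u2.1, u2.3} {u2.2, u3.3} {u3.1, u3.2} {u4.1} {u4.3}
The second expression reduces to {out.1} {out.2, u4.2} {out.3, u1.1, u2.1, u2.2, u2.3} {u1.2} {u1.3} {u3.1} {u3.2, u4.3} {u3.3} {u4.1}
Different reductions; not equal.

not equal; the first gives {out.1, out.3, u1.3, u4.2} {out.2} {u1.1} {u1.2} {u2.1, u2.3} {u2.2, u3.3} {u3.1, u3.2} {u4.1} {u4.3} and the second {out.1} {out.2, u4.2} {out.3, u1.1, u2.1, u2.2, u2.3} {u1.2} {u1.3} {u3.1} {u3.2, u4.3} {u3.3} {u4.1}


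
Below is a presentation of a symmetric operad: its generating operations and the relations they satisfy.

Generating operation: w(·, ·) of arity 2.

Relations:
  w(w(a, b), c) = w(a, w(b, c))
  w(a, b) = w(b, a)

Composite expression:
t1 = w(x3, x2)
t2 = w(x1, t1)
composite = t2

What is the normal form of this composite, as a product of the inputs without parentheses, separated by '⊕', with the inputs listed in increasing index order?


x1 ⊕ x2 ⊕ x3


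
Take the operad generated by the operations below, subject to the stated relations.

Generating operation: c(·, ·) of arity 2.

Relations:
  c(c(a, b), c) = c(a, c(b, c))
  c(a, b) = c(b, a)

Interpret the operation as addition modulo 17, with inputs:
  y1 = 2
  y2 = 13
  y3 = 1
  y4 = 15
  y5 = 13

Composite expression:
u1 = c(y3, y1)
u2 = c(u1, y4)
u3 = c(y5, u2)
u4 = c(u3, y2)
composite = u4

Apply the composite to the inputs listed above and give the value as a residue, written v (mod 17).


10 (mod 17)

c(y3, y1) = 3
c(c(y3, y1), y4) = 1
c(y5, c(c(y3, y1), y4)) = 14
c(c(y5, c(c(y3, y1), y4)), y2) = 10


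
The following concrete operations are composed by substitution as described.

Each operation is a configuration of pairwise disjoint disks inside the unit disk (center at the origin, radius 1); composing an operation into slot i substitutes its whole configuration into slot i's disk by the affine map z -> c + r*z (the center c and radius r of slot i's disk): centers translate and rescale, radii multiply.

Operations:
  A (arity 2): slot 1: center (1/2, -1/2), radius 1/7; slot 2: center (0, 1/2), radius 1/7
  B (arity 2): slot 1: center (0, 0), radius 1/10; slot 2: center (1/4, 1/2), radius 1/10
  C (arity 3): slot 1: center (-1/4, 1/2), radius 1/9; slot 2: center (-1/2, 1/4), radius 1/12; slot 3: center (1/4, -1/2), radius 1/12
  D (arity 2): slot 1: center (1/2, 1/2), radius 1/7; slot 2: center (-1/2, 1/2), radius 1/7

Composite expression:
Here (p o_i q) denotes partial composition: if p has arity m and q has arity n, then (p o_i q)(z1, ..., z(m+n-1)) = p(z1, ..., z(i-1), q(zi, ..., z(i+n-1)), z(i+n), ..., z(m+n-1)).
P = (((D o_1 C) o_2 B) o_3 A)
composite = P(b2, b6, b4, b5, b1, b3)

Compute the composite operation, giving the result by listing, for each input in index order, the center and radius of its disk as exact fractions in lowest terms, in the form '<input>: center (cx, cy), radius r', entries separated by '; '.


Below D, radii multiply path by path; the b-disk centers shift.
input b2: composing its 2 substitution steps yields center (13/28, 4/7), radius 1/63
input b6: composing its 3 substitution steps yields center (3/7, 15/28), radius 1/840
input b4: composing its 4 substitution steps yields center (121/280, 303/560), radius 1/5880
input b5: composing its 4 substitution steps yields center (145/336, 911/1680), radius 1/5880
input b1: composing its 2 substitution steps yields center (15/28, 3/7), radius 1/84
input b3: composing its 1 substitution step yields center (-1/2, 1/2), radius 1/7

b1: center (15/28, 3/7), radius 1/84; b2: center (13/28, 4/7), radius 1/63; b3: center (-1/2, 1/2), radius 1/7; b4: center (121/280, 303/560), radius 1/5880; b5: center (145/336, 911/1680), radius 1/5880; b6: center (3/7, 15/28), radius 1/840


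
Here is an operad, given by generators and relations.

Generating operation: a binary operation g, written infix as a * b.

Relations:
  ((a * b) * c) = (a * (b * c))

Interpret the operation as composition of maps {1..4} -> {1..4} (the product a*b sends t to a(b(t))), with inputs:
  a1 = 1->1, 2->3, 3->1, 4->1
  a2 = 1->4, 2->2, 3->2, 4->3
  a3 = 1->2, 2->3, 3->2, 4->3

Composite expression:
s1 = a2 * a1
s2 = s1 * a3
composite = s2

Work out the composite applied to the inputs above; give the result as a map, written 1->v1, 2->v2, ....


(a2 * a1) = 1->4, 2->2, 3->4, 4->4
((a2 * a1) * a3) = 1->2, 2->4, 3->2, 4->4

1->2, 2->4, 3->2, 4->4


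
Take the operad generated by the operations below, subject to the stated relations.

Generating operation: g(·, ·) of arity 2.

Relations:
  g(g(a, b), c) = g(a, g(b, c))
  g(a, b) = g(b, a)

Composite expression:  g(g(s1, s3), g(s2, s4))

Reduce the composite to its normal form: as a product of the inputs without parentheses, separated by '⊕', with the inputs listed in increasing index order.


Key point: g commutes, so take the s-inputs in any fixed order.
g(s1, s3) linearizes to s1 ⊕ s3
g(s2, s4) linearizes to s2 ⊕ s4
g(g(s1, s3), g(s2, s4)) linearizes to s1 ⊕ s3 ⊕ s2 ⊕ s4
the factors in increasing index order: s1 ⊕ s2 ⊕ s3 ⊕ s4

s1 ⊕ s2 ⊕ s3 ⊕ s4


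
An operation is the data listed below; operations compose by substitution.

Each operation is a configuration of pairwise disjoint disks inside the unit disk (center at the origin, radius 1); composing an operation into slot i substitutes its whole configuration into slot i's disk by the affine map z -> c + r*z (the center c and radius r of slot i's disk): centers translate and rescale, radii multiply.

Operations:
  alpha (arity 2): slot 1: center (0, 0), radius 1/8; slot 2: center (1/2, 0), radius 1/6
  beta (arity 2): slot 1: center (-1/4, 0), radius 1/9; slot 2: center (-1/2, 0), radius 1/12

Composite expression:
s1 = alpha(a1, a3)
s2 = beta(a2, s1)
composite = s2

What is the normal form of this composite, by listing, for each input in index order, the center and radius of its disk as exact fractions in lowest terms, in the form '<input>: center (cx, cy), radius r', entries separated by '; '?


a1: center (-1/2, 0), radius 1/96; a2: center (-1/4, 0), radius 1/9; a3: center (-11/24, 0), radius 1/72

Only the slot chain above each a matters under beta; compose those maps.
input a2: composing its 1 substitution step yields center (-1/4, 0), radius 1/9
input a1: composing its 2 substitution steps yields center (-1/2, 0), radius 1/96
input a3: composing its 2 substitution steps yields center (-11/24, 0), radius 1/72


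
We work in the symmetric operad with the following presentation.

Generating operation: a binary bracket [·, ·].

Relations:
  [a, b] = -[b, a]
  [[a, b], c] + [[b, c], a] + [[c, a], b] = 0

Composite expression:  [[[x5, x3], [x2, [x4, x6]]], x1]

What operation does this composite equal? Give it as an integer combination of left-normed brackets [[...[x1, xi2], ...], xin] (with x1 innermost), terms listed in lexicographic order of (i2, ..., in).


-[[[[[x1, x2], x4], x6], x3], x5] + [[[[[x1, x2], x4], x6], x5], x3] + [[[[[x1, x2], x6], x4], x3], x5] - [[[[[x1, x2], x6], x4], x5], x3] + [[[[[x1, x3], x5], x2], x4], x6] - [[[[[x1, x3], x5], x2], x6], x4] - [[[[[x1, x3], x5], x4], x6], x2] + [[[[[x1, x3], x5], x6], x4], x2] + [[[[[x1, x4], x6], x2], x3], x5] - [[[[[x1, x4], x6], x2], x5], x3] - [[[[[x1, x5], x3], x2], x4], x6] + [[[[[x1, x5], x3], x2], x6], x4] + [[[[[x1, x5], x3], x4], x6], x2] - [[[[[x1, x5], x3], x6], x4], x2] - [[[[[x1, x6], x4], x2], x3], x5] + [[[[[x1, x6], x4], x2], x5], x3]

Left-normed coefficients sit on the x1-initial expansion words.
Composite bracket: [[[x5, x3], [x2, [x4, x6]]], x1]
The bracket unfolds into 32 signed words via [a, b] = ab - ba (2^5 = 32).
Only words starting with x1 matter:
  from x1x2x4x6x3x5, sign -1: term -[[[[[x1, x2], x4], x6], x3], x5]
  from x1x2x4x6x5x3, sign +1: term +[[[[[x1, x2], x4], x6], x5], x3]
  from x1x2x6x4x3x5, sign +1: term +[[[[[x1, x2], x6], x4], x3], x5]
  from x1x2x6x4x5x3, sign -1: term -[[[[[x1, x2], x6], x4], x5], x3]
  from x1x3x5x2x4x6, sign +1: term +[[[[[x1, x3], x5], x2], x4], x6]
  from x1x3x5x2x6x4, sign -1: term -[[[[[x1, x3], x5], x2], x6], x4]
  from x1x3x5x4x6x2, sign -1: term -[[[[[x1, x3], x5], x4], x6], x2]
  from x1x3x5x6x4x2, sign +1: term +[[[[[x1, x3], x5], x6], x4], x2]
  from x1x4x6x2x3x5, sign +1: term +[[[[[x1, x4], x6], x2], x3], x5]
  from x1x4x6x2x5x3, sign -1: term -[[[[[x1, x4], x6], x2], x5], x3]
  from x1x5x3x2x4x6, sign -1: term -[[[[[x1, x5], x3], x2], x4], x6]
  from x1x5x3x2x6x4, sign +1: term +[[[[[x1, x5], x3], x2], x6], x4]
  from x1x5x3x4x6x2, sign +1: term +[[[[[x1, x5], x3], x4], x6], x2]
  from x1x5x3x6x4x2, sign -1: term -[[[[[x1, x5], x3], x6], x4], x2]
  from x1x6x4x2x3x5, sign -1: term -[[[[[x1, x6], x4], x2], x3], x5]
  from x1x6x4x2x5x3, sign +1: term +[[[[[x1, x6], x4], x2], x5], x3]


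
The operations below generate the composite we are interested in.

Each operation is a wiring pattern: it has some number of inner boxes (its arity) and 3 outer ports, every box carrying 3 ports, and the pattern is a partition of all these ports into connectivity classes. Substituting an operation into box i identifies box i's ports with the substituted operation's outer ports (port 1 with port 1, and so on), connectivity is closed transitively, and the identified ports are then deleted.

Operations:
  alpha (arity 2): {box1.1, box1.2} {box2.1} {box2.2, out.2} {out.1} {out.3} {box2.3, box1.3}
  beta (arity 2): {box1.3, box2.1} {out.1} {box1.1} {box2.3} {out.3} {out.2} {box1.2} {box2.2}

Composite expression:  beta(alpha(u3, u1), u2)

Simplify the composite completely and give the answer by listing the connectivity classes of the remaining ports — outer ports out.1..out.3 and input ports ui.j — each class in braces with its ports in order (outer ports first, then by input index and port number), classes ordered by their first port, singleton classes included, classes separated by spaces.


{out.1} {out.2} {out.3} {u1.1} {u1.2} {u1.3, u3.3} {u2.1} {u2.2} {u2.3} {u3.1, u3.2}

Connectivity passes through glued beta-boundaries; trace each wire chain.
stage alpha: inputs (u3, u1), connectivity {out.1} {out.2, u1.2} {out.3} {u1.1} {u1.3, u3.3} {u3.1, u3.2}, out.j its boundary
stage beta: inputs (u3, u1, u2), connectivity {out.1} {out.2} {out.3} {u1.1} {u1.2} {u1.3, u3.3} {u2.1} {u2.2} {u2.3} {u3.1, u3.2}, out.j its boundary
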